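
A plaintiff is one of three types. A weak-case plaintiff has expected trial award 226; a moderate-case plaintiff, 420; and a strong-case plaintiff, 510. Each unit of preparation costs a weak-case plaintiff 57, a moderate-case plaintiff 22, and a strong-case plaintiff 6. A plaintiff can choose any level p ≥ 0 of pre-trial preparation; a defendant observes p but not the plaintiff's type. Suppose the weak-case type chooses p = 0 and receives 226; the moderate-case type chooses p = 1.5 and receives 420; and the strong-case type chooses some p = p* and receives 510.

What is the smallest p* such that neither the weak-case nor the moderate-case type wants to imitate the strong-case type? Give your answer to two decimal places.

5.59

Moderate-case type (on-path payoff 420 − 22×1.5 = 387) won't mimic when 387 ≥ 510 − 22·p*, i.e. p* ≥ 5.59.
Weak-case type (on-path payoff 226) won't mimic when 226 ≥ 510 − 57·p*, i.e. p* ≥ 4.98.
Both must hold, so p* = max(4.98, 5.59) = 5.59. The moderate-case type's constraint binds.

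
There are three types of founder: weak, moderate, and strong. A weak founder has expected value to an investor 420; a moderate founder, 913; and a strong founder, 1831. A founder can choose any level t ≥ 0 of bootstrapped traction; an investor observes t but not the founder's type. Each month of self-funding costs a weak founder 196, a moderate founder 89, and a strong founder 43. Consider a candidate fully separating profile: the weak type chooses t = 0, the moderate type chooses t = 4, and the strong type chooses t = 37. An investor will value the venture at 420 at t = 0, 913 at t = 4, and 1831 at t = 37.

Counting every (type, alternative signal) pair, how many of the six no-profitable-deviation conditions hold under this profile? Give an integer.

4

Moderate (own payoff 913 − 89×4 = 557): to t=0 gives 420 → no gain ✓; to t=37 gives 1831 − 89×37 = -1462 → no gain ✓.
Weak (own payoff 420): to t=4 gives 913 − 196×4 = 129 → no gain ✓; to t=37 gives 1831 − 196×37 = -5421 → no gain ✓.
Strong (own payoff 1831 − 43×37 = 240): to t=0 gives 420 → profitable ✗; to t=4 gives 913 − 43×4 = 741 → profitable ✗.
4 of the 6 constraints hold; not an equilibrium.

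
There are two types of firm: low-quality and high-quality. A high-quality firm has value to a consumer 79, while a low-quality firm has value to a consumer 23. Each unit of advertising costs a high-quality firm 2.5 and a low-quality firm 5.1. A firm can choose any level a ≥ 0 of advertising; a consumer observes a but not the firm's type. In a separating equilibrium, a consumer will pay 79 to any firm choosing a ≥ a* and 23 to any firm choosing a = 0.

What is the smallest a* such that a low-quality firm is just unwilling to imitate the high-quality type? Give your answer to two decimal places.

A low-quality firm choosing a = 0 receives 23.
Imitating at a* instead would pay 79 at cost 5.1·a*, netting 79 − 5.1·a*.
Indifference: 23 = 79 − 5.1·a*, so a* = (79 − 23) / 5.1 ≈ 10.98.
At a* the low-quality type's incentive constraint just binds; the high-quality type strictly prefers a* since its per-unit cost is lower.

10.98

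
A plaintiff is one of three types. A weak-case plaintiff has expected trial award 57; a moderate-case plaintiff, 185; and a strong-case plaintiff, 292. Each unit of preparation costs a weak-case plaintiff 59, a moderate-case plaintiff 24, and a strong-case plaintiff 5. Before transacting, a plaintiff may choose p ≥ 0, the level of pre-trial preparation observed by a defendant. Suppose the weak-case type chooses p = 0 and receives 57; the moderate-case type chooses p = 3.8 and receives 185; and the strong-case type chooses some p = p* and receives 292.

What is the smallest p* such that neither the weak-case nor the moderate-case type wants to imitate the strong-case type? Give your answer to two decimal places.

Moderate-case type (on-path payoff 185 − 24×3.8 = 93.8) won't mimic when 93.8 ≥ 292 − 24·p*, i.e. p* ≥ 8.26.
Weak-case type (on-path payoff 57) won't mimic when 57 ≥ 292 − 59·p*, i.e. p* ≥ 3.98.
Both must hold, so p* = max(3.98, 8.26) = 8.26. The moderate-case type's constraint binds.

8.26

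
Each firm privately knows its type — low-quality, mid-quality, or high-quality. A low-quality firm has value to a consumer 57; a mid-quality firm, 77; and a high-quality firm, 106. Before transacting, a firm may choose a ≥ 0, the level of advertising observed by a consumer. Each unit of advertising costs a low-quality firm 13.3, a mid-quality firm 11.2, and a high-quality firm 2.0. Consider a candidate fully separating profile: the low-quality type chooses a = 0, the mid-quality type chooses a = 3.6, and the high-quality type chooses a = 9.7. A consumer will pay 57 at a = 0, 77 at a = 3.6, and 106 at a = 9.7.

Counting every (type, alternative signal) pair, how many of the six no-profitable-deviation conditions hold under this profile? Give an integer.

Low-quality (own payoff 57): to a=3.6 gives 77 − 13.3×3.6 = 29.12 → no gain ✓; to a=9.7 gives 106 − 13.3×9.7 = -23.01 → no gain ✓.
High-quality (own payoff 106 − 2.0×9.7 = 86.6): to a=0 gives 57 → no gain ✓; to a=3.6 gives 77 − 2.0×3.6 = 69.8 → no gain ✓.
Mid-quality (own payoff 77 − 11.2×3.6 = 36.68): to a=0 gives 57 → profitable ✗; to a=9.7 gives 106 − 11.2×9.7 = -2.64 → no gain ✓.
5 of the 6 constraints hold; not an equilibrium.

5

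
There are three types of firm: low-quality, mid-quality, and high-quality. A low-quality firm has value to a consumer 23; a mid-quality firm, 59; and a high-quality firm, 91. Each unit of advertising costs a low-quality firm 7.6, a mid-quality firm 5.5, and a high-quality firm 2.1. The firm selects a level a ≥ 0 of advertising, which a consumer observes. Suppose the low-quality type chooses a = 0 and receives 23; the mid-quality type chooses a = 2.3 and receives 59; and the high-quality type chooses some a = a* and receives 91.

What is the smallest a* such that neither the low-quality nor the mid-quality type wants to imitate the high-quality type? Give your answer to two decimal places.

Mid-quality type (on-path payoff 59 − 5.5×2.3 = 46.35) won't mimic when 46.35 ≥ 91 − 5.5·a*, i.e. a* ≥ 8.12.
Low-quality type (on-path payoff 23) won't mimic when 23 ≥ 91 − 7.6·a*, i.e. a* ≥ 8.95.
Both must hold, so a* = max(8.95, 8.12) = 8.95. The low-quality type's constraint binds.

8.95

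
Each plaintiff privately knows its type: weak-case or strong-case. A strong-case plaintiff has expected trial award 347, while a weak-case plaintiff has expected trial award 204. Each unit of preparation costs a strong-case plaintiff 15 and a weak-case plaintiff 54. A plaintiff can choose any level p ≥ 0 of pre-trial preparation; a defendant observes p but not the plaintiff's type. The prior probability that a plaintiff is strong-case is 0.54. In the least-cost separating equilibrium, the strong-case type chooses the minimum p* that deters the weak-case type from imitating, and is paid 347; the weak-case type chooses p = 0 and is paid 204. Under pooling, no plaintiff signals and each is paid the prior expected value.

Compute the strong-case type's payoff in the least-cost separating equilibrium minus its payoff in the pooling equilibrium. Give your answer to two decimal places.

Least-cost separating signal: p* solves 204 = 347 − 54·p*, so p* = (347 − 204)/54 ≈ 2.6481.
Strong-case type's separating payoff: 347 − 15 × p* = 347 − 15 × (347 − 204)/54 = 347 − 2145/54 ≈ 307.2778.
Pooling payoff: 0.54 × 347 + 0.46 × 204 = 281.22.
Difference: 307.2778 − 281.22 = 26.0578, i.e. 26.06 to two decimal places.
The strong-case type prefers to separate.

26.06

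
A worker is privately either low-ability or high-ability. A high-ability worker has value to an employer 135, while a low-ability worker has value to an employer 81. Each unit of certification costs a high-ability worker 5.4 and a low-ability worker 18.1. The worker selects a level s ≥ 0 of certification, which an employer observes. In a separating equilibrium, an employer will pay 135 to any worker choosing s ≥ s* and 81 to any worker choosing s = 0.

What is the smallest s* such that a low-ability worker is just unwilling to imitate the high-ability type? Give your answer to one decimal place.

3.0

A low-ability worker choosing s = 0 receives 81.
Imitating at s* instead would pay 135 at cost 18.1·s*, netting 135 − 18.1·s*.
Indifference: 81 = 135 − 18.1·s*, so s* = (135 − 81) / 18.1 ≈ 3.0.
At s* the low-ability type's incentive constraint just binds; the high-ability type strictly prefers s* since its per-unit cost is lower.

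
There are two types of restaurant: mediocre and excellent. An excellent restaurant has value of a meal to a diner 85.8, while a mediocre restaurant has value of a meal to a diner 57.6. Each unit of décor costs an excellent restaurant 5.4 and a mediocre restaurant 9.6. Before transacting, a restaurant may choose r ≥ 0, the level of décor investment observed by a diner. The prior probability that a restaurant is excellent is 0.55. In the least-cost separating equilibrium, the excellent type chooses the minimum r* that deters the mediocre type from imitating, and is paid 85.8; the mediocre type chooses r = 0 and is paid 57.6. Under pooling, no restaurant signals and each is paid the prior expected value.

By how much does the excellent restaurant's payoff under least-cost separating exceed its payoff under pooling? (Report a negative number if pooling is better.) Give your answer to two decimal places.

-3.17

Least-cost separating signal: r* solves 57.6 = 85.8 − 9.6·r*, so r* = (85.8 − 57.6)/9.6 = 2.9375.
Excellent type's separating payoff: 85.8 − 5.4 × r* = 85.8 − 5.4 × (85.8 − 57.6)/9.6 = 85.8 − 152.28/9.6 = 69.9375.
Pooling payoff: 0.55 × 85.8 + 0.45 × 57.6 = 73.11.
Difference: 69.9375 − 73.11 = -3.1725, i.e. -3.17 to two decimal places.
The excellent type would prefer the pooling outcome.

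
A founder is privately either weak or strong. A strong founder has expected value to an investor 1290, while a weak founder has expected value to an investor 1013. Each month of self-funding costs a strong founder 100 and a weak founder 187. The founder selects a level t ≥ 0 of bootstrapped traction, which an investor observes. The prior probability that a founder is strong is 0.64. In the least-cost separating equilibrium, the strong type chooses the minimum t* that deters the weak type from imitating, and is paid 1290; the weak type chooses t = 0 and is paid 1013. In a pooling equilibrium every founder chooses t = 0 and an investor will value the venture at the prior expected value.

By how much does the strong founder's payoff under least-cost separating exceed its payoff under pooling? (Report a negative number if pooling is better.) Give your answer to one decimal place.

Least-cost separating signal: t* solves 1013 = 1290 − 187·t*, so t* = (1290 − 1013)/187 ≈ 1.4813.
Strong type's separating payoff: 1290 − 100 × t* = 1290 − 100 × (1290 − 1013)/187 = 1290 − 27700/187 ≈ 1141.872.
Pooling payoff: 0.64 × 1290 + 0.36 × 1013 = 1190.28.
Difference: 1141.872 − 1190.28 = -48.408, i.e. -48.4 to one decimal place.
The strong type would prefer the pooling outcome.

-48.4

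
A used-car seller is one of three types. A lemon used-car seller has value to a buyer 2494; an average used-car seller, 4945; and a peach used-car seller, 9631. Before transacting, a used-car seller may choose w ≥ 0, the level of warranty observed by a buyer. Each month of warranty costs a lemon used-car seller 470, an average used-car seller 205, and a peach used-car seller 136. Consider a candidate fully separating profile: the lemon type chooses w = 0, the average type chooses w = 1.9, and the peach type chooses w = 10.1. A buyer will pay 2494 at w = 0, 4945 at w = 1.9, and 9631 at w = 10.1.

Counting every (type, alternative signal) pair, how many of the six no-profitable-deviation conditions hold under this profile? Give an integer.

3

Lemon (own payoff 2494): to w=1.9 gives 4945 − 470×1.9 = 4052 → profitable ✗; to w=10.1 gives 9631 − 470×10.1 = 4884 → profitable ✗.
Peach (own payoff 9631 − 136×10.1 = 8257.4): to w=0 gives 2494 → no gain ✓; to w=1.9 gives 4945 − 136×1.9 = 4686.6 → no gain ✓.
Average (own payoff 4945 − 205×1.9 = 4555.5): to w=0 gives 2494 → no gain ✓; to w=10.1 gives 9631 − 205×10.1 = 7560.5 → profitable ✗.
3 of the 6 constraints hold; not an equilibrium.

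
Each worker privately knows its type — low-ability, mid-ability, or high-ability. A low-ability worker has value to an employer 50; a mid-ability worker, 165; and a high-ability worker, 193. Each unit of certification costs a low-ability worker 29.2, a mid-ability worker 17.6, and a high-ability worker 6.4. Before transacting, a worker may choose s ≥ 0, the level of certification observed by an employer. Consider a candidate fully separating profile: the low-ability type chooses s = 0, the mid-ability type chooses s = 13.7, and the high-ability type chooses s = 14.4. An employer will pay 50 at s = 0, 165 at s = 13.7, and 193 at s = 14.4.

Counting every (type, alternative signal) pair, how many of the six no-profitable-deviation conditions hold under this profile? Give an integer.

Low-ability (own payoff 50): to s=13.7 gives 165 − 29.2×13.7 = -235.04 → no gain ✓; to s=14.4 gives 193 − 29.2×14.4 = -227.48 → no gain ✓.
High-ability (own payoff 193 − 6.4×14.4 = 100.84): to s=0 gives 50 → no gain ✓; to s=13.7 gives 165 − 6.4×13.7 = 77.32 → no gain ✓.
Mid-ability (own payoff 165 − 17.6×13.7 = -76.12): to s=0 gives 50 → profitable ✗; to s=14.4 gives 193 − 17.6×14.4 = -60.44 → profitable ✗.
4 of the 6 constraints hold; not an equilibrium.

4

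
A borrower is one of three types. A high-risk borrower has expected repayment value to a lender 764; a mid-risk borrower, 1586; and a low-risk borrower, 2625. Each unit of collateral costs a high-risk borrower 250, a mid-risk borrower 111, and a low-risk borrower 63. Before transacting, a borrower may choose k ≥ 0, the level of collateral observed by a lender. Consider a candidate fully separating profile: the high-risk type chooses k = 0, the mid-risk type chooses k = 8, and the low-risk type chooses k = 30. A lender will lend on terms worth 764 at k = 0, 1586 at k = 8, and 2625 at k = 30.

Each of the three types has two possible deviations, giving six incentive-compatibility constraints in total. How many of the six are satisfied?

High-risk (own payoff 764): to k=8 gives 1586 − 250×8 = -414 → no gain ✓; to k=30 gives 2625 − 250×30 = -4875 → no gain ✓.
Low-risk (own payoff 2625 − 63×30 = 735): to k=0 gives 764 → profitable ✗; to k=8 gives 1586 − 63×8 = 1082 → profitable ✗.
Mid-risk (own payoff 1586 − 111×8 = 698): to k=0 gives 764 → profitable ✗; to k=30 gives 2625 − 111×30 = -705 → no gain ✓.
3 of the 6 constraints hold; not an equilibrium.

3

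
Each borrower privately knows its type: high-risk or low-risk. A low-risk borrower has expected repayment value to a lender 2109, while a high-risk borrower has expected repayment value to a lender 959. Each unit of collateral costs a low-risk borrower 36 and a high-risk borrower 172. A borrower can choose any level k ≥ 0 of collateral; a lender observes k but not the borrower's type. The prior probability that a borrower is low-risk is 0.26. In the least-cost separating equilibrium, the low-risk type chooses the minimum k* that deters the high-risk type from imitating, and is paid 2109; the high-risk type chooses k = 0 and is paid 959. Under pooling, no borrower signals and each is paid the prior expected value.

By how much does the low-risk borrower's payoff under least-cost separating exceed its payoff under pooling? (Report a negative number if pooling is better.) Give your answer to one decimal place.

Least-cost separating signal: k* solves 959 = 2109 − 172·k*, so k* = (2109 − 959)/172 ≈ 6.6860.
Low-risk type's separating payoff: 2109 − 36 × k* = 2109 − 36 × (2109 − 959)/172 = 2109 − 41400/172 ≈ 1868.302.
Pooling payoff: 0.26 × 2109 + 0.74 × 959 = 1258.
Difference: 1868.302 − 1258 = 610.302, i.e. 610.3 to one decimal place.
The low-risk type prefers to separate.

610.3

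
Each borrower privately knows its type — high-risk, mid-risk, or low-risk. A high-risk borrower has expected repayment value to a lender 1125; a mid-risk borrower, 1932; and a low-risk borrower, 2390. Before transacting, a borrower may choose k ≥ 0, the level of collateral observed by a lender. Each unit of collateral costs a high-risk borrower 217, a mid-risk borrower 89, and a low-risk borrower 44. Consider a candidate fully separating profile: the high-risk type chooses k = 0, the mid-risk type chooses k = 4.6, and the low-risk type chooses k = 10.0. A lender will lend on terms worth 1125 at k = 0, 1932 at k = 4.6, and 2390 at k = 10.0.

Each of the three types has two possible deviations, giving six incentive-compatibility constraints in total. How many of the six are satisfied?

High-risk (own payoff 1125): to k=4.6 gives 1932 − 217×4.6 = 933.8 → no gain ✓; to k=10.0 gives 2390 − 217×10.0 = 220 → no gain ✓.
Mid-risk (own payoff 1932 − 89×4.6 = 1522.6): to k=0 gives 1125 → no gain ✓; to k=10.0 gives 2390 − 89×10.0 = 1500 → no gain ✓.
Low-risk (own payoff 2390 − 44×10.0 = 1950): to k=0 gives 1125 → no gain ✓; to k=4.6 gives 1932 − 44×4.6 = 1729.6 → no gain ✓.
6 of the 6 constraints hold; this profile is a separating equilibrium.

6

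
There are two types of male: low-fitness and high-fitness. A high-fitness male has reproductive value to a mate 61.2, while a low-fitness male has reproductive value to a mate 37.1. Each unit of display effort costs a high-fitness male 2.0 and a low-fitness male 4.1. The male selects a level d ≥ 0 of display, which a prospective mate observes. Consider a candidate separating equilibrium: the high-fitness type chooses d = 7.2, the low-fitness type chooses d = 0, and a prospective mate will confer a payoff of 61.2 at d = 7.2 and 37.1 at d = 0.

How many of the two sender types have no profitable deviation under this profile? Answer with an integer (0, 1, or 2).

2

High-fitness type: signal → 61.2 − 2.0 × 7.2 = 46.8; deviate to 0 → 37.1. IC holds (46.8 ≥ 37.1).
Low-fitness type: stay at 0 → 37.1; mimic → 61.2 − 4.1 × 7.2 = 31.68. IC holds (37.1 ≥ 31.68).
2 of 2 constraints hold, so this is a separating equilibrium.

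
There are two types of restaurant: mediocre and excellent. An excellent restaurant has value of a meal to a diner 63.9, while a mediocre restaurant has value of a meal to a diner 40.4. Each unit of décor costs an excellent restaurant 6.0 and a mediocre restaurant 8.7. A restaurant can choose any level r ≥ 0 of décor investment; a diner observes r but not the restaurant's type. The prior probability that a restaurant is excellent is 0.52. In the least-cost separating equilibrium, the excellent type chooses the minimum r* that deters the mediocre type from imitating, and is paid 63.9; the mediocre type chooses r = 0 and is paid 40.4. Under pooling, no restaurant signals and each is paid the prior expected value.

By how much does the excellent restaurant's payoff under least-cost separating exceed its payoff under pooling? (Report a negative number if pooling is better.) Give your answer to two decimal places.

-4.93

Least-cost separating signal: r* solves 40.4 = 63.9 − 8.7·r*, so r* = (63.9 − 40.4)/8.7 ≈ 2.7011.
Excellent type's separating payoff: 63.9 − 6.0 × r* = 63.9 − 6.0 × (63.9 − 40.4)/8.7 = 63.9 − 141/8.7 ≈ 47.6931.
Pooling payoff: 0.52 × 63.9 + 0.48 × 40.4 = 52.62.
Difference: 47.6931 − 52.62 = -4.9269, i.e. -4.93 to two decimal places.
The excellent type would prefer the pooling outcome.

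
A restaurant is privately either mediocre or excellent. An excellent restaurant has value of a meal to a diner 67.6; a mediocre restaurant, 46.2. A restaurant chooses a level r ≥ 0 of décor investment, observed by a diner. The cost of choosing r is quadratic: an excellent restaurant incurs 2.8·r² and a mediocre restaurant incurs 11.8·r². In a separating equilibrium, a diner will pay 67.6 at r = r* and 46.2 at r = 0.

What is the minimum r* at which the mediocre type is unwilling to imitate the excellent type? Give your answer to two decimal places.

1.35

The mediocre type at r = 0 receives 46.2; imitating at r* yields 67.6 − 11.8·r*².
Indifference: 46.2 = 67.6 − 11.8·r*², so r*² = (67.6 − 46.2) / 11.8 ≈ 1.8136.
r* = √1.8136 ≈ 1.35.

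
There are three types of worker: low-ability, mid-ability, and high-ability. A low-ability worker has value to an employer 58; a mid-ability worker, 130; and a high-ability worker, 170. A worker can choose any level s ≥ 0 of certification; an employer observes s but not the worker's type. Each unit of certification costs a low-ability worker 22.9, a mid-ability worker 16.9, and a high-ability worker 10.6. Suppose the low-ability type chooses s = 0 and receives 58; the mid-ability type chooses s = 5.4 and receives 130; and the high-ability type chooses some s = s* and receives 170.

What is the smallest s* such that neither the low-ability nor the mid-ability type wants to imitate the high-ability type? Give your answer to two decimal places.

7.77

Mid-ability type (on-path payoff 130 − 16.9×5.4 = 38.74) won't mimic when 38.74 ≥ 170 − 16.9·s*, i.e. s* ≥ 7.77.
Low-ability type (on-path payoff 58) won't mimic when 58 ≥ 170 − 22.9·s*, i.e. s* ≥ 4.89.
Both must hold, so s* = max(4.89, 7.77) = 7.77. The mid-ability type's constraint binds.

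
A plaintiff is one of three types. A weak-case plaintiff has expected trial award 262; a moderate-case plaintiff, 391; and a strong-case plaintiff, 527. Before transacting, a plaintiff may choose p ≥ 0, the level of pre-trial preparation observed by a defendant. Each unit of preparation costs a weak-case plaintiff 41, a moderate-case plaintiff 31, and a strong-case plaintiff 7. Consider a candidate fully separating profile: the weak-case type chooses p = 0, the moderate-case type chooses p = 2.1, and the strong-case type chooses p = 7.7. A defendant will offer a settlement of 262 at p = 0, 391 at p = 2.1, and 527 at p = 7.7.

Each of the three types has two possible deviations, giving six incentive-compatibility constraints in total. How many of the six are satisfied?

Moderate-case (own payoff 391 − 31×2.1 = 325.9): to p=0 gives 262 → no gain ✓; to p=7.7 gives 527 − 31×7.7 = 288.3 → no gain ✓.
Weak-case (own payoff 262): to p=2.1 gives 391 − 41×2.1 = 304.9 → profitable ✗; to p=7.7 gives 527 − 41×7.7 = 211.3 → no gain ✓.
Strong-case (own payoff 527 − 7×7.7 = 473.1): to p=0 gives 262 → no gain ✓; to p=2.1 gives 391 − 7×2.1 = 376.3 → no gain ✓.
5 of the 6 constraints hold; not an equilibrium.

5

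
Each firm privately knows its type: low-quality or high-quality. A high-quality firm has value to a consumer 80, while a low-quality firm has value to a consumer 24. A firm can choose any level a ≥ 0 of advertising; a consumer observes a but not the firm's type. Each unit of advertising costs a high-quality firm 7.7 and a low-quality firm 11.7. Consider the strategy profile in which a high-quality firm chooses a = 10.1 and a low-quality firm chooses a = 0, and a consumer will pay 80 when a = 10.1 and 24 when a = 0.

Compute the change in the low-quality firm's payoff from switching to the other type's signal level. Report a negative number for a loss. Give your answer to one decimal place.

-62.2

Playing a = 0 the low-quality firm receives 24.
Deviating to a = 10.1 brings payment 80 at cost 11.7 × 10.1 = 118.17, netting -38.17.
Gain from deviating: -38.17 − 24 = -62.17, i.e. -62.2 to one decimal place.
The gain is negative, so the low-quality type's incentive-compatibility constraint is satisfied.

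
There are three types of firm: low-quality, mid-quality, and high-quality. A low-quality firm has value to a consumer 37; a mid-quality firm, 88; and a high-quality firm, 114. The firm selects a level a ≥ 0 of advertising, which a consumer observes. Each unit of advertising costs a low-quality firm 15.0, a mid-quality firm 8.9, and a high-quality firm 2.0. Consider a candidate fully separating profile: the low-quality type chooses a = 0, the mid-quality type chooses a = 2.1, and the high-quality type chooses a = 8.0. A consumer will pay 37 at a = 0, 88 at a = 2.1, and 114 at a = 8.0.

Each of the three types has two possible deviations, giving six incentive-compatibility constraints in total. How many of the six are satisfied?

5

Low-quality (own payoff 37): to a=2.1 gives 88 − 15.0×2.1 = 56.5 → profitable ✗; to a=8.0 gives 114 − 15.0×8.0 = -6 → no gain ✓.
High-quality (own payoff 114 − 2.0×8.0 = 98): to a=0 gives 37 → no gain ✓; to a=2.1 gives 88 − 2.0×2.1 = 83.8 → no gain ✓.
Mid-quality (own payoff 88 − 8.9×2.1 = 69.31): to a=0 gives 37 → no gain ✓; to a=8.0 gives 114 − 8.9×8.0 = 42.8 → no gain ✓.
5 of the 6 constraints hold; not an equilibrium.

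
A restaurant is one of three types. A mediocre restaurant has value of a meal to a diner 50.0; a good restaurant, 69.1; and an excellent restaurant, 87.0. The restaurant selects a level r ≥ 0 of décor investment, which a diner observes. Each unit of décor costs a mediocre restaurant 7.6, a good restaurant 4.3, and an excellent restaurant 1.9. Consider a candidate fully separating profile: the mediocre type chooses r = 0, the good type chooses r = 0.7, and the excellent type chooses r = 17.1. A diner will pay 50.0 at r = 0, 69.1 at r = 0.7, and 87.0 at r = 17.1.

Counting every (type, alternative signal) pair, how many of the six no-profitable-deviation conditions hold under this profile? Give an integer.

4

Good (own payoff 69.1 − 4.3×0.7 = 66.09): to r=0 gives 50.0 → no gain ✓; to r=17.1 gives 87.0 − 4.3×17.1 = 13.47 → no gain ✓.
Mediocre (own payoff 50.0): to r=0.7 gives 69.1 − 7.6×0.7 = 63.78 → profitable ✗; to r=17.1 gives 87.0 − 7.6×17.1 = -42.96 → no gain ✓.
Excellent (own payoff 87.0 − 1.9×17.1 = 54.51): to r=0 gives 50.0 → no gain ✓; to r=0.7 gives 69.1 − 1.9×0.7 = 67.77 → profitable ✗.
4 of the 6 constraints hold; not an equilibrium.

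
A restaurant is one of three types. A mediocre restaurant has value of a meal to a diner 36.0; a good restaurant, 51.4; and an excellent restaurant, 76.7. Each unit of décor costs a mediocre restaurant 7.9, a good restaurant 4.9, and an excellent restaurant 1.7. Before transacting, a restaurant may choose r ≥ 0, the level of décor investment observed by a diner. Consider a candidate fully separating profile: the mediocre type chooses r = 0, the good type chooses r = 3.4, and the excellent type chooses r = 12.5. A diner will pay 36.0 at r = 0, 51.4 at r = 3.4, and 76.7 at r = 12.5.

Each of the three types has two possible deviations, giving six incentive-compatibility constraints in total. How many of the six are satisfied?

5

Excellent (own payoff 76.7 − 1.7×12.5 = 55.45): to r=0 gives 36.0 → no gain ✓; to r=3.4 gives 51.4 − 1.7×3.4 = 45.62 → no gain ✓.
Good (own payoff 51.4 − 4.9×3.4 = 34.74): to r=0 gives 36.0 → profitable ✗; to r=12.5 gives 76.7 − 4.9×12.5 = 15.45 → no gain ✓.
Mediocre (own payoff 36.0): to r=3.4 gives 51.4 − 7.9×3.4 = 24.54 → no gain ✓; to r=12.5 gives 76.7 − 7.9×12.5 = -22.05 → no gain ✓.
5 of the 6 constraints hold; not an equilibrium.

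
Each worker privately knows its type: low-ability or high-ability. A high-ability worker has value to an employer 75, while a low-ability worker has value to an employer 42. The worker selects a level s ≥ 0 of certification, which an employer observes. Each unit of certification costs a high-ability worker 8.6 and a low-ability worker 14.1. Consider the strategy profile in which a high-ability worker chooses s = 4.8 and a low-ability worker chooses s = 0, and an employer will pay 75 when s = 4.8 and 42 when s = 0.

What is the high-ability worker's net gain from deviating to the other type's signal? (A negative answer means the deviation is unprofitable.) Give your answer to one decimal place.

8.3

Playing s = 4.8 the high-ability worker receives 75 − 8.6 × 4.8 = 33.72.
Deviating to s = 0 yields 42 instead.
Gain from deviating: 42 − 33.72 = 8.28, i.e. 8.3 to one decimal place.
The gain is positive, so the high-ability type's incentive-compatibility constraint is violated — this profile is not a separating equilibrium.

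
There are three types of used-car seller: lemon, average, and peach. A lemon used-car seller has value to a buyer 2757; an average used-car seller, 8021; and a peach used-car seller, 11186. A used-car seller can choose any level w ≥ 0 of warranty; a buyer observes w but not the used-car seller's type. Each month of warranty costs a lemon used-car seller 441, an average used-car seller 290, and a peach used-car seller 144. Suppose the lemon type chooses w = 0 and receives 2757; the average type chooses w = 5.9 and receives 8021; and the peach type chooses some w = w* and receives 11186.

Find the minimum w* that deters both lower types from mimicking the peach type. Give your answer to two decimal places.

Average type (on-path payoff 8021 − 290×5.9 = 6310) won't mimic when 6310 ≥ 11186 − 290·w*, i.e. w* ≥ 16.81.
Lemon type (on-path payoff 2757) won't mimic when 2757 ≥ 11186 − 441·w*, i.e. w* ≥ 19.11.
Both must hold, so w* = max(19.11, 16.81) = 19.11. The lemon type's constraint binds.

19.11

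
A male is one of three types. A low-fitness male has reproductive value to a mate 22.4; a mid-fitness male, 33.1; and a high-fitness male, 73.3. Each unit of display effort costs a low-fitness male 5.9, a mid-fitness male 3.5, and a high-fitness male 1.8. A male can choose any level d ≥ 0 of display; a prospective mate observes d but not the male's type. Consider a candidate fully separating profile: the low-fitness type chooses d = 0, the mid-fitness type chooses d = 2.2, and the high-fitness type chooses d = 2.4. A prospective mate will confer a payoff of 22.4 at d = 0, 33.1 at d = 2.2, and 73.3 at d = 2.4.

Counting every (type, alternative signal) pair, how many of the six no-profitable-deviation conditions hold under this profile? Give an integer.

4

Mid-fitness (own payoff 33.1 − 3.5×2.2 = 25.4): to d=0 gives 22.4 → no gain ✓; to d=2.4 gives 73.3 − 3.5×2.4 = 64.9 → profitable ✗.
High-fitness (own payoff 73.3 − 1.8×2.4 = 68.98): to d=0 gives 22.4 → no gain ✓; to d=2.2 gives 33.1 − 1.8×2.2 = 29.14 → no gain ✓.
Low-fitness (own payoff 22.4): to d=2.2 gives 33.1 − 5.9×2.2 = 20.12 → no gain ✓; to d=2.4 gives 73.3 − 5.9×2.4 = 59.14 → profitable ✗.
4 of the 6 constraints hold; not an equilibrium.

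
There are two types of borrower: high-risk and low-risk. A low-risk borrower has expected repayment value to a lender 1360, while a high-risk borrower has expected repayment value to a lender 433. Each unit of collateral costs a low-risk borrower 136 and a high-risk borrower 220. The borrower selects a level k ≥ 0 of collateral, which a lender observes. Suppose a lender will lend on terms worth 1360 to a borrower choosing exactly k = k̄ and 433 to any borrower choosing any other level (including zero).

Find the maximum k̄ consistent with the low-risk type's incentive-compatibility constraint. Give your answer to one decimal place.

6.8

Choosing k̄ yields the low-risk type 1360 − 136·k̄; choosing zero yields 433.
The low-risk type is indifferent at 1360 − 136·k̄ = 433, i.e. k̄ = (1360 − 433) / 136 ≈ 6.8.
For any k̄ above 6.8 the low-risk type would rather pool at zero, so separation collapses.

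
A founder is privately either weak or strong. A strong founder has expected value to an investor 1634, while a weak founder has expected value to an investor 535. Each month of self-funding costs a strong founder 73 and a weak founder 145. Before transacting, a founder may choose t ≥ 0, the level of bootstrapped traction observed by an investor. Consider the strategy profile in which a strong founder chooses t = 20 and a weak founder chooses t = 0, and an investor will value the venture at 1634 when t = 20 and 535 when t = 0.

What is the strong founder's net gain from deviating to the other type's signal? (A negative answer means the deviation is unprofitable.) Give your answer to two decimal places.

Playing t = 20 the strong founder receives 1634 − 73 × 20 = 174.
Deviating to t = 0 yields 535 instead.
Gain from deviating: 535 − 174 = 361.00.
The gain is positive, so the strong type's incentive-compatibility constraint is violated — this profile is not a separating equilibrium.

361.00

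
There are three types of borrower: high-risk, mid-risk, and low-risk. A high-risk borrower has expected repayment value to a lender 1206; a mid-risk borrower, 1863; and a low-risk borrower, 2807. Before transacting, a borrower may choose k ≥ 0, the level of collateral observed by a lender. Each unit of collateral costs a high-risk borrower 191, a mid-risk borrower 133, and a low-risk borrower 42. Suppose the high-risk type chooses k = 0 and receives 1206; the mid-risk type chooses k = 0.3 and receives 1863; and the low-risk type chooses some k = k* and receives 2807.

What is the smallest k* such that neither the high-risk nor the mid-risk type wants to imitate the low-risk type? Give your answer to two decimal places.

8.38

Mid-risk type (on-path payoff 1863 − 133×0.3 = 1823.1) won't mimic when 1823.1 ≥ 2807 − 133·k*, i.e. k* ≥ 7.40.
High-risk type (on-path payoff 1206) won't mimic when 1206 ≥ 2807 − 191·k*, i.e. k* ≥ 8.38.
Both must hold, so k* = max(8.38, 7.40) = 8.38. The high-risk type's constraint binds.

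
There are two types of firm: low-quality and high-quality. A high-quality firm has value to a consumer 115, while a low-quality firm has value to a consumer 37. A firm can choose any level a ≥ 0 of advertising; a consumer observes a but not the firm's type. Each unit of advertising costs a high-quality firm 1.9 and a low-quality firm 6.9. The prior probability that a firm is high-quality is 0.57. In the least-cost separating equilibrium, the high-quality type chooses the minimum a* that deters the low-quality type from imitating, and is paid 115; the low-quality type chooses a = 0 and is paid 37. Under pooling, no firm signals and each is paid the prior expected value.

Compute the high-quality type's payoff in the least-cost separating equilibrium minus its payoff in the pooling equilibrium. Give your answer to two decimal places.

12.06

Least-cost separating signal: a* solves 37 = 115 − 6.9·a*, so a* = (115 − 37)/6.9 ≈ 11.3043.
High-quality type's separating payoff: 115 − 1.9 × a* = 115 − 1.9 × (115 − 37)/6.9 = 115 − 148.2/6.9 ≈ 93.5217.
Pooling payoff: 0.57 × 115 + 0.43 × 37 = 81.46.
Difference: 93.5217 − 81.46 = 12.0617, i.e. 12.06 to two decimal places.
The high-quality type prefers to separate.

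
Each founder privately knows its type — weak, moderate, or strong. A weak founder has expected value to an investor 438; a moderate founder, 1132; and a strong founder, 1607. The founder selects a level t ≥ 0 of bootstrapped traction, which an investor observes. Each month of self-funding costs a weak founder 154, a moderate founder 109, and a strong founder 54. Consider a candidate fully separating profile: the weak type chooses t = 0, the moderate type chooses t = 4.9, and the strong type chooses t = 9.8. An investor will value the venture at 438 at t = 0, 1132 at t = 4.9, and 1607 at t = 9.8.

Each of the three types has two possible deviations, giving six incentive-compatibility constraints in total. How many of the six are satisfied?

Strong (own payoff 1607 − 54×9.8 = 1077.8): to t=0 gives 438 → no gain ✓; to t=4.9 gives 1132 − 54×4.9 = 867.4 → no gain ✓.
Weak (own payoff 438): to t=4.9 gives 1132 − 154×4.9 = 377.4 → no gain ✓; to t=9.8 gives 1607 − 154×9.8 = 97.8 → no gain ✓.
Moderate (own payoff 1132 − 109×4.9 = 597.9): to t=0 gives 438 → no gain ✓; to t=9.8 gives 1607 − 109×9.8 = 538.8 → no gain ✓.
6 of the 6 constraints hold; this profile is a separating equilibrium.

6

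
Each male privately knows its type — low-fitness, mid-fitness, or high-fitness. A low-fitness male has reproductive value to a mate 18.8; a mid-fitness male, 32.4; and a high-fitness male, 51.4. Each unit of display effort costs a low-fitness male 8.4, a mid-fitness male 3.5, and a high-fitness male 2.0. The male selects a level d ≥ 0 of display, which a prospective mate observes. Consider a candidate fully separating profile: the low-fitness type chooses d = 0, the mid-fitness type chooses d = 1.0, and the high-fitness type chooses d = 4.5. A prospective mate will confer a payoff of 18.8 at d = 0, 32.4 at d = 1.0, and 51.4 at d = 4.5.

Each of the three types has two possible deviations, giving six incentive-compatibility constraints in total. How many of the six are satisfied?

High-fitness (own payoff 51.4 − 2.0×4.5 = 42.4): to d=0 gives 18.8 → no gain ✓; to d=1.0 gives 32.4 − 2.0×1.0 = 30.4 → no gain ✓.
Low-fitness (own payoff 18.8): to d=1.0 gives 32.4 − 8.4×1.0 = 24 → profitable ✗; to d=4.5 gives 51.4 − 8.4×4.5 = 13.6 → no gain ✓.
Mid-fitness (own payoff 32.4 − 3.5×1.0 = 28.9): to d=0 gives 18.8 → no gain ✓; to d=4.5 gives 51.4 − 3.5×4.5 = 35.65 → profitable ✗.
4 of the 6 constraints hold; not an equilibrium.

4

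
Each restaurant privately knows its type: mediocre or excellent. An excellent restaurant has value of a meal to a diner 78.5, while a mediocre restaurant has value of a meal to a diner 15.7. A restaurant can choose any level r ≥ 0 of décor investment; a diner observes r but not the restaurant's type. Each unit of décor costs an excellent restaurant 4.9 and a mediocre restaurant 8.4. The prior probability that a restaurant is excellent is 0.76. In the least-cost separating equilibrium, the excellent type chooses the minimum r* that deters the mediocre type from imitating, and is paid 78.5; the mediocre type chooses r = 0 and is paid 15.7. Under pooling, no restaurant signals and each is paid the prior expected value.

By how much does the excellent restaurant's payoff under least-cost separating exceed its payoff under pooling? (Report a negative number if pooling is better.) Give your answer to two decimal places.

-21.56

Least-cost separating signal: r* solves 15.7 = 78.5 − 8.4·r*, so r* = (78.5 − 15.7)/8.4 ≈ 7.4762.
Excellent type's separating payoff: 78.5 − 4.9 × r* = 78.5 − 4.9 × (78.5 − 15.7)/8.4 = 78.5 − 307.72/8.4 ≈ 41.8667.
Pooling payoff: 0.76 × 78.5 + 0.24 × 15.7 = 63.428.
Difference: 41.8667 − 63.428 = -21.5613, i.e. -21.56 to two decimal places.
The excellent type would prefer the pooling outcome.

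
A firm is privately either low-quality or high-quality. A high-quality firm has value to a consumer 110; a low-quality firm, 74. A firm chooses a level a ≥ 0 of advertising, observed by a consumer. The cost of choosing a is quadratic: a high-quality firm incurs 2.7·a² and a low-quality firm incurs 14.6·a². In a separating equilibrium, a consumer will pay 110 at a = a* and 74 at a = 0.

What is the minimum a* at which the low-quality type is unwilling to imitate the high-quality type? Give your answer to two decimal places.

The low-quality type at a = 0 receives 74; imitating at a* yields 110 − 14.6·a*².
Indifference: 74 = 110 − 14.6·a*², so a*² = (110 − 74) / 14.6 ≈ 2.4658.
a* = √2.4658 ≈ 1.57.

1.57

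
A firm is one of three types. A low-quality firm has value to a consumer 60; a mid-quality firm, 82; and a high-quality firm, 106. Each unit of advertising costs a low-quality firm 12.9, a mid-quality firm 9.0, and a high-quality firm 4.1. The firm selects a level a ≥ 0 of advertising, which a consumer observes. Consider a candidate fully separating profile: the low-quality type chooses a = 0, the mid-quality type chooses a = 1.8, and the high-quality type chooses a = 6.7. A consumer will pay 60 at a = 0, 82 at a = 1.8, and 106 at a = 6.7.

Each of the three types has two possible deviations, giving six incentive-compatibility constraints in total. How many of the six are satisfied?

6

Mid-quality (own payoff 82 − 9.0×1.8 = 65.8): to a=0 gives 60 → no gain ✓; to a=6.7 gives 106 − 9.0×6.7 = 45.7 → no gain ✓.
High-quality (own payoff 106 − 4.1×6.7 = 78.53): to a=0 gives 60 → no gain ✓; to a=1.8 gives 82 − 4.1×1.8 = 74.62 → no gain ✓.
Low-quality (own payoff 60): to a=1.8 gives 82 − 12.9×1.8 = 58.78 → no gain ✓; to a=6.7 gives 106 − 12.9×6.7 = 19.57 → no gain ✓.
6 of the 6 constraints hold; this profile is a separating equilibrium.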